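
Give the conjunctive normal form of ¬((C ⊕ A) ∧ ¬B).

¬((C ⊕ A) ∧ ¬B)
= ¬((C ∨ A) ∧ ¬(C ∧ A) ∧ ¬B)
= ¬(C ∨ A) ∨ ¬¬(C ∧ A) ∨ ¬¬B
= (¬C ∧ ¬A) ∨ ¬¬(C ∧ A) ∨ ¬¬B
= (¬C ∧ ¬A) ∨ (C ∧ A) ∨ ¬¬B
= (¬C ∧ ¬A) ∨ (C ∧ A) ∨ B
= (¬C ∨ C ∨ B) ∧ (¬C ∨ A ∨ B) ∧ (¬A ∨ C ∨ B) ∧ (¬A ∨ A ∨ B)
= (¬C ∨ A ∨ B) ∧ (¬A ∨ C ∨ B)

(¬C ∨ A ∨ B) ∧ (¬A ∨ C ∨ B)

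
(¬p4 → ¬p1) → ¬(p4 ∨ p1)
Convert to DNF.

(¬p4 ∧ p1) ∨ (¬p4 ∧ ¬p1)

(¬p4 → ¬p1) → ¬(p4 ∨ p1)
≡ ¬(¬p4 → ¬p1) ∨ ¬(p4 ∨ p1)   [eliminate →]
≡ ¬(¬¬p4 ∨ ¬p1) ∨ ¬(p4 ∨ p1)   [eliminate →]
≡ (¬¬¬p4 ∧ ¬¬p1) ∨ ¬(p4 ∨ p1)   [De Morgan]
≡ (¬p4 ∧ ¬¬p1) ∨ ¬(p4 ∨ p1)   [double negation]
≡ (¬p4 ∧ p1) ∨ ¬(p4 ∨ p1)   [double negation]
≡ (¬p4 ∧ p1) ∨ (¬p4 ∧ ¬p1)   [De Morgan]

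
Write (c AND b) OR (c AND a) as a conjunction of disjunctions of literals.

(c AND b) OR (c AND a)
⇔ (c OR c) AND (c OR a) AND (b OR c) AND (b OR a)
⇔ c AND (b OR a)

c AND (b OR a)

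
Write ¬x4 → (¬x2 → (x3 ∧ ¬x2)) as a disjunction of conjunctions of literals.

¬x4 → (¬x2 → (x3 ∧ ¬x2))
= ¬¬x4 ∨ (¬x2 → (x3 ∧ ¬x2))   [eliminate →]
= ¬¬x4 ∨ ¬¬x2 ∨ (x3 ∧ ¬x2)   [eliminate →]
= x4 ∨ ¬¬x2 ∨ (x3 ∧ ¬x2)   [double negation]
= x4 ∨ x2 ∨ (x3 ∧ ¬x2)   [double negation]

x4 ∨ x2 ∨ (x3 ∧ ¬x2)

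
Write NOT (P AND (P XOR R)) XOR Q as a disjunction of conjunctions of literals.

(NOT P AND NOT Q) OR (R AND P AND NOT Q) OR (P AND NOT R AND Q)

NOT (P AND (P XOR R)) XOR Q
≡ (NOT (P AND (P XOR R)) AND NOT Q) OR (NOT NOT (P AND (P XOR R)) AND Q)
≡ (NOT (P AND ((P AND NOT R) OR (NOT P AND R))) AND NOT Q) OR (NOT NOT (P AND (P XOR R)) AND Q)
≡ (NOT (P AND ((P AND NOT R) OR (NOT P AND R))) AND NOT Q) OR (NOT NOT (P AND ((P AND NOT R) OR (NOT P AND R))) AND Q)
≡ ((NOT P OR NOT ((P AND NOT R) OR (NOT P AND R))) AND NOT Q) OR (NOT NOT (P AND ((P AND NOT R) OR (NOT P AND R))) AND Q)
≡ ((NOT P OR (NOT (P AND NOT R) AND NOT (NOT P AND R))) AND NOT Q) OR (NOT NOT (P AND ((P AND NOT R) OR (NOT P AND R))) AND Q)
≡ ((NOT P OR ((NOT P OR NOT NOT R) AND NOT (NOT P AND R))) AND NOT Q) OR (NOT NOT (P AND ((P AND NOT R) OR (NOT P AND R))) AND Q)
≡ ((NOT P OR ((NOT P OR R) AND NOT (NOT P AND R))) AND NOT Q) OR (NOT NOT (P AND ((P AND NOT R) OR (NOT P AND R))) AND Q)
≡ ((NOT P OR ((NOT P OR R) AND (NOT NOT P OR NOT R))) AND NOT Q) OR (NOT NOT (P AND ((P AND NOT R) OR (NOT P AND R))) AND Q)
≡ ((NOT P OR ((NOT P OR R) AND (P OR NOT R))) AND NOT Q) OR (NOT NOT (P AND ((P AND NOT R) OR (NOT P AND R))) AND Q)
≡ ((NOT P OR ((NOT P OR R) AND (P OR NOT R))) AND NOT Q) OR (P AND ((P AND NOT R) OR (NOT P AND R)) AND Q)
≡ (NOT P AND NOT Q) OR (NOT P AND P AND NOT Q) OR (NOT P AND NOT R AND NOT Q) OR (R AND P AND NOT Q) OR (R AND NOT R AND NOT Q) OR (P AND P AND NOT R AND Q) OR (P AND NOT P AND R AND Q)
≡ (NOT P AND NOT Q) OR (R AND P AND NOT Q) OR (P AND NOT R AND Q)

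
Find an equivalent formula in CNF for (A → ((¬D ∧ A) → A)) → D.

(A ∨ D) ∧ (¬A ∨ D)

(A → ((¬D ∧ A) → A)) → D
⇔ ¬(A → ((¬D ∧ A) → A)) ∨ D   — eliminate →
⇔ ¬(¬A ∨ ((¬D ∧ A) → A)) ∨ D   — eliminate →
⇔ ¬(¬A ∨ ¬(¬D ∧ A) ∨ A) ∨ D   — eliminate →
⇔ (¬¬A ∧ ¬¬(¬D ∧ A) ∧ ¬A) ∨ D   — De Morgan
⇔ (A ∧ ¬¬(¬D ∧ A) ∧ ¬A) ∨ D   — double negation
⇔ (A ∧ ¬D ∧ A ∧ ¬A) ∨ D   — double negation
⇔ (A ∨ D) ∧ (¬D ∨ D) ∧ (A ∨ D) ∧ (¬A ∨ D)   — distribute ∨ over ∧
⇔ (A ∨ D) ∧ (¬A ∨ D)   — simplify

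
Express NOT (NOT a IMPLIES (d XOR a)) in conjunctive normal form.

NOT a AND (NOT d OR a)

NOT (NOT a IMPLIES (d XOR a))
⇔ NOT (NOT NOT a OR (d XOR a))   [eliminate IMPLIES]
⇔ NOT (NOT NOT a OR ((d OR a) AND NOT (d AND a)))   [expand XOR]
⇔ NOT NOT NOT a AND NOT ((d OR a) AND NOT (d AND a))   [De Morgan]
⇔ NOT a AND NOT ((d OR a) AND NOT (d AND a))   [double negation]
⇔ NOT a AND (NOT (d OR a) OR NOT NOT (d AND a))   [De Morgan]
⇔ NOT a AND ((NOT d AND NOT a) OR NOT NOT (d AND a))   [De Morgan]
⇔ NOT a AND ((NOT d AND NOT a) OR (d AND a))   [double negation]
⇔ NOT a AND (NOT d OR d) AND (NOT d OR a) AND (NOT a OR d) AND (NOT a OR a)   [distribute OR over AND]
⇔ NOT a AND (NOT d OR a)   [simplify]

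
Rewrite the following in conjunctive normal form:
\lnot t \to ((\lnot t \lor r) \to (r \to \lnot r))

\lnot t \to ((\lnot t \lor r) \to (r \to \lnot r))
= \lnot \lnot t \lor ((\lnot t \lor r) \to (r \to \lnot r))
= \lnot \lnot t \lor \lnot (\lnot t \lor r) \lor (r \to \lnot r)
= \lnot \lnot t \lor \lnot (\lnot t \lor r) \lor \lnot r \lor \lnot r
= t \lor \lnot (\lnot t \lor r) \lor \lnot r \lor \lnot r
= t \lor (\lnot \lnot t \land \lnot r) \lor \lnot r \lor \lnot r
= t \lor (t \land \lnot r) \lor \lnot r \lor \lnot r
= (t \lor t \lor \lnot r \lor \lnot r) \land (t \lor \lnot r \lor \lnot r \lor \lnot r)
= t \lor \lnot r

t \lor \lnot r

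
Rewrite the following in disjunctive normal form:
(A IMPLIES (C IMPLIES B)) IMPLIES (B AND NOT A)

(A AND C AND NOT B) OR (B AND NOT A)

(A IMPLIES (C IMPLIES B)) IMPLIES (B AND NOT A)
⇔ NOT (A IMPLIES (C IMPLIES B)) OR (B AND NOT A)   (eliminate IMPLIES)
⇔ NOT (NOT A OR (C IMPLIES B)) OR (B AND NOT A)   (eliminate IMPLIES)
⇔ NOT (NOT A OR NOT C OR B) OR (B AND NOT A)   (eliminate IMPLIES)
⇔ (NOT NOT A AND NOT NOT C AND NOT B) OR (B AND NOT A)   (De Morgan)
⇔ (A AND NOT NOT C AND NOT B) OR (B AND NOT A)   (double negation)
⇔ (A AND C AND NOT B) OR (B AND NOT A)   (double negation)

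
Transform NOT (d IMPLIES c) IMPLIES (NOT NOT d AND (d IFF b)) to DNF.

NOT (d IMPLIES c) IMPLIES (NOT NOT d AND (d IFF b))
≡ NOT NOT (d IMPLIES c) OR (NOT NOT d AND (d IFF b))   (eliminate IMPLIES)
≡ NOT NOT (NOT d OR c) OR (NOT NOT d AND (d IFF b))   (eliminate IMPLIES)
≡ NOT NOT (NOT d OR c) OR (NOT NOT d AND (d IMPLIES b) AND (b IMPLIES d))   (eliminate IFF)
≡ NOT NOT (NOT d OR c) OR (NOT NOT d AND (NOT d OR b) AND (b IMPLIES d))   (eliminate IMPLIES)
≡ NOT NOT (NOT d OR c) OR (NOT NOT d AND (NOT d OR b) AND (NOT b OR d))   (eliminate IMPLIES)
≡ NOT d OR c OR (NOT NOT d AND (NOT d OR b) AND (NOT b OR d))   (double negation)
≡ NOT d OR c OR (d AND (NOT d OR b) AND (NOT b OR d))   (double negation)
≡ NOT d OR c OR (d AND NOT d AND NOT b) OR (d AND NOT d AND d) OR (d AND b AND NOT b) OR (d AND b AND d)   (distribute AND over OR)
≡ NOT d OR c OR (d AND b)   (simplify)

NOT d OR c OR (d AND b)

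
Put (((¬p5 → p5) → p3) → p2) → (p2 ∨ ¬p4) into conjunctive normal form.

(((¬p5 → p5) → p3) → p2) → (p2 ∨ ¬p4)
≡ ¬(((¬p5 → p5) → p3) → p2) ∨ p2 ∨ ¬p4   [eliminate →]
≡ ¬(¬((¬p5 → p5) → p3) ∨ p2) ∨ p2 ∨ ¬p4   [eliminate →]
≡ ¬(¬(¬(¬p5 → p5) ∨ p3) ∨ p2) ∨ p2 ∨ ¬p4   [eliminate →]
≡ ¬(¬(¬(¬¬p5 ∨ p5) ∨ p3) ∨ p2) ∨ p2 ∨ ¬p4   [eliminate →]
≡ (¬¬(¬(¬¬p5 ∨ p5) ∨ p3) ∧ ¬p2) ∨ p2 ∨ ¬p4   [De Morgan]
≡ ((¬(¬¬p5 ∨ p5) ∨ p3) ∧ ¬p2) ∨ p2 ∨ ¬p4   [double negation]
≡ (((¬¬¬p5 ∧ ¬p5) ∨ p3) ∧ ¬p2) ∨ p2 ∨ ¬p4   [De Morgan]
≡ (((¬p5 ∧ ¬p5) ∨ p3) ∧ ¬p2) ∨ p2 ∨ ¬p4   [double negation]
≡ (¬p5 ∨ p3 ∨ p2 ∨ ¬p4) ∧ (¬p5 ∨ p3 ∨ p2 ∨ ¬p4) ∧ (¬p2 ∨ p2 ∨ ¬p4)   [distribute ∨ over ∧]
≡ ¬p5 ∨ p3 ∨ p2 ∨ ¬p4   [simplify]

¬p5 ∨ p3 ∨ p2 ∨ ¬p4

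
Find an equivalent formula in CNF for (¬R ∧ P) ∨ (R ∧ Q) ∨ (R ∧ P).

(P ∨ R) ∧ (P ∨ Q)

(¬R ∧ P) ∨ (R ∧ Q) ∨ (R ∧ P)
= (¬R ∨ R ∨ R) ∧ (¬R ∨ R ∨ P) ∧ (¬R ∨ Q ∨ R) ∧ (¬R ∨ Q ∨ P) ∧ (P ∨ R ∨ R) ∧ (P ∨ R ∨ P) ∧ (P ∨ Q ∨ R) ∧ (P ∨ Q ∨ P)   — distribute ∨ over ∧
= (P ∨ R) ∧ (P ∨ Q)   — simplify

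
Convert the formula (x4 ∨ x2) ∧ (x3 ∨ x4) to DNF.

(x4 ∨ x2) ∧ (x3 ∨ x4)
⇔ x4 ∧ x3 ∨ x4 ∧ x4 ∨ x2 ∧ x3 ∨ x2 ∧ x4   [distribute ∧ over ∨]
⇔ x4 ∨ x2 ∧ x3   [simplify]

x4 ∨ x2 ∧ x3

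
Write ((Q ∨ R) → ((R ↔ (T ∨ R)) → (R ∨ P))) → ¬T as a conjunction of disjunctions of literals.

(¬T ∨ R) ∧ (¬R ∨ ¬T) ∧ (¬P ∨ ¬T)

((Q ∨ R) → ((R ↔ (T ∨ R)) → (R ∨ P))) → ¬T
≡ ¬((Q ∨ R) → ((R ↔ (T ∨ R)) → (R ∨ P))) ∨ ¬T   (eliminate →)
≡ ¬(¬(Q ∨ R) ∨ ((R ↔ (T ∨ R)) → (R ∨ P))) ∨ ¬T   (eliminate →)
≡ ¬(¬(Q ∨ R) ∨ ¬(R ↔ (T ∨ R)) ∨ R ∨ P) ∨ ¬T   (eliminate →)
≡ ¬(¬(Q ∨ R) ∨ ¬((R → (T ∨ R)) ∧ ((T ∨ R) → R)) ∨ R ∨ P) ∨ ¬T   (eliminate ↔)
≡ ¬(¬(Q ∨ R) ∨ ¬((¬R ∨ T ∨ R) ∧ ((T ∨ R) → R)) ∨ R ∨ P) ∨ ¬T   (eliminate →)
≡ ¬(¬(Q ∨ R) ∨ ¬((¬R ∨ T ∨ R) ∧ (¬(T ∨ R) ∨ R)) ∨ R ∨ P) ∨ ¬T   (eliminate →)
≡ (¬¬(Q ∨ R) ∧ ¬¬((¬R ∨ T ∨ R) ∧ (¬(T ∨ R) ∨ R)) ∧ ¬R ∧ ¬P) ∨ ¬T   (De Morgan)
≡ ((Q ∨ R) ∧ ¬¬((¬R ∨ T ∨ R) ∧ (¬(T ∨ R) ∨ R)) ∧ ¬R ∧ ¬P) ∨ ¬T   (double negation)
≡ ((Q ∨ R) ∧ (¬R ∨ T ∨ R) ∧ (¬(T ∨ R) ∨ R) ∧ ¬R ∧ ¬P) ∨ ¬T   (double negation)
≡ ((Q ∨ R) ∧ (¬R ∨ T ∨ R) ∧ ((¬T ∧ ¬R) ∨ R) ∧ ¬R ∧ ¬P) ∨ ¬T   (De Morgan)
≡ (Q ∨ R ∨ ¬T) ∧ (¬R ∨ T ∨ R ∨ ¬T) ∧ (¬T ∨ R ∨ ¬T) ∧ (¬R ∨ R ∨ ¬T) ∧ (¬R ∨ ¬T) ∧ (¬P ∨ ¬T)   (distribute ∨ over ∧)
≡ (¬T ∨ R) ∧ (¬R ∨ ¬T) ∧ (¬P ∨ ¬T)   (simplify)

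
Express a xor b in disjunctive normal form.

a xor b
≡ (a & ~b) | (~a & b)   [expand xor]

(a & ~b) | (~a & b)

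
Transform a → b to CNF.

¬a ∨ b

a → b
≡ ¬a ∨ b   — eliminate →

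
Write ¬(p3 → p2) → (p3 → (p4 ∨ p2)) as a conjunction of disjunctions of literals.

¬p3 ∨ p2 ∨ p4

¬(p3 → p2) → (p3 → (p4 ∨ p2))
≡ ¬¬(p3 → p2) ∨ (p3 → (p4 ∨ p2))   (eliminate →)
≡ ¬¬(¬p3 ∨ p2) ∨ (p3 → (p4 ∨ p2))   (eliminate →)
≡ ¬¬(¬p3 ∨ p2) ∨ ¬p3 ∨ p4 ∨ p2   (eliminate →)
≡ ¬p3 ∨ p2 ∨ ¬p3 ∨ p4 ∨ p2   (double negation)
≡ ¬p3 ∨ p2 ∨ p4   (simplify)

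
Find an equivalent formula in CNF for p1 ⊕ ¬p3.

(p1 ∨ ¬p3) ∧ (¬p1 ∨ p3)

p1 ⊕ ¬p3
≡ (p1 ∨ ¬p3) ∧ ¬(p1 ∧ ¬p3)   — expand ⊕
≡ (p1 ∨ ¬p3) ∧ (¬p1 ∨ ¬¬p3)   — De Morgan
≡ (p1 ∨ ¬p3) ∧ (¬p1 ∨ p3)   — double negation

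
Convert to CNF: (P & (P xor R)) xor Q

(P | Q) & (~P | ~R | Q) & (~P | R | ~Q)

(P & (P xor R)) xor Q
≡ ((P & (P xor R)) | Q) & ~(P & (P xor R) & Q)   [expand xor]
≡ ((P & (P | R) & ~(P & R)) | Q) & ~(P & (P xor R) & Q)   [expand xor]
≡ ((P & (P | R) & ~(P & R)) | Q) & ~(P & (P | R) & ~(P & R) & Q)   [expand xor]
≡ ((P & (P | R) & (~P | ~R)) | Q) & ~(P & (P | R) & ~(P & R) & Q)   [De Morgan]
≡ ((P & (P | R) & (~P | ~R)) | Q) & (~P | ~(P | R) | ~~(P & R) | ~Q)   [De Morgan]
≡ ((P & (P | R) & (~P | ~R)) | Q) & (~P | (~P & ~R) | ~~(P & R) | ~Q)   [De Morgan]
≡ ((P & (P | R) & (~P | ~R)) | Q) & (~P | (~P & ~R) | (P & R) | ~Q)   [double negation]
≡ (P | Q) & (P | R | Q) & (~P | ~R | Q) & (~P | ~P | P | ~Q) & (~P | ~P | R | ~Q) & (~P | ~R | P | ~Q) & (~P | ~R | R | ~Q)   [distribute | over &]
≡ (P | Q) & (~P | ~R | Q) & (~P | R | ~Q)   [simplify]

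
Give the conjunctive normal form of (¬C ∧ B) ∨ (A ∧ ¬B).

(¬C ∨ A) ∧ (¬C ∨ ¬B) ∧ (B ∨ A)

(¬C ∧ B) ∨ (A ∧ ¬B)
≡ (¬C ∨ A) ∧ (¬C ∨ ¬B) ∧ (B ∨ A) ∧ (B ∨ ¬B)   [distribute ∨ over ∧]
≡ (¬C ∨ A) ∧ (¬C ∨ ¬B) ∧ (B ∨ A)   [simplify]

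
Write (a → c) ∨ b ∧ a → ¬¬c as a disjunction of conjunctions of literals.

a ∧ ¬c ∧ ¬b ∨ c

(a → c) ∨ b ∧ a → ¬¬c
= ¬((a → c) ∨ b ∧ a) ∨ ¬¬c   [eliminate →]
= ¬(¬a ∨ c ∨ b ∧ a) ∨ ¬¬c   [eliminate →]
= ¬¬a ∧ ¬c ∧ ¬(b ∧ a) ∨ ¬¬c   [De Morgan]
= a ∧ ¬c ∧ ¬(b ∧ a) ∨ ¬¬c   [double negation]
= a ∧ ¬c ∧ (¬b ∨ ¬a) ∨ ¬¬c   [De Morgan]
= a ∧ ¬c ∧ (¬b ∨ ¬a) ∨ c   [double negation]
= a ∧ ¬c ∧ ¬b ∨ a ∧ ¬c ∧ ¬a ∨ c   [distribute ∧ over ∨]
= a ∧ ¬c ∧ ¬b ∨ c   [simplify]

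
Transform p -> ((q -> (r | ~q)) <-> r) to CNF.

~p | q | r

p -> ((q -> (r | ~q)) <-> r)
≡ ~p | ((q -> (r | ~q)) <-> r)   [eliminate ->]
≡ ~p | (((q -> (r | ~q)) -> r) & (r -> (q -> (r | ~q))))   [eliminate <->]
≡ ~p | ((~(q -> (r | ~q)) | r) & (r -> (q -> (r | ~q))))   [eliminate ->]
≡ ~p | ((~(~q | r | ~q) | r) & (r -> (q -> (r | ~q))))   [eliminate ->]
≡ ~p | ((~(~q | r | ~q) | r) & (~r | (q -> (r | ~q))))   [eliminate ->]
≡ ~p | ((~(~q | r | ~q) | r) & (~r | ~q | r | ~q))   [eliminate ->]
≡ ~p | (((~~q & ~r & ~~q) | r) & (~r | ~q | r | ~q))   [De Morgan]
≡ ~p | (((q & ~r & ~~q) | r) & (~r | ~q | r | ~q))   [double negation]
≡ ~p | (((q & ~r & q) | r) & (~r | ~q | r | ~q))   [double negation]
≡ (~p | q | r) & (~p | ~r | r) & (~p | q | r) & (~p | ~r | ~q | r | ~q)   [distribute | over &]
≡ ~p | q | r   [simplify]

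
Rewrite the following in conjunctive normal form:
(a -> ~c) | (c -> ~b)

(a -> ~c) | (c -> ~b)
≡ ~a | ~c | (c -> ~b)   — eliminate ->
≡ ~a | ~c | ~c | ~b   — eliminate ->
≡ ~a | ~c | ~b   — simplify

~a | ~c | ~b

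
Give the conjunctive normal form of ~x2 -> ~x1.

x2 | ~x1

~x2 -> ~x1
≡ ~~x2 | ~x1   [eliminate ->]
≡ x2 | ~x1   [double negation]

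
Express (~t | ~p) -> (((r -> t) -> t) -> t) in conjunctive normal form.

t | ~r

(~t | ~p) -> (((r -> t) -> t) -> t)
= ~(~t | ~p) | (((r -> t) -> t) -> t)   [eliminate ->]
= ~(~t | ~p) | ~((r -> t) -> t) | t   [eliminate ->]
= ~(~t | ~p) | ~(~(r -> t) | t) | t   [eliminate ->]
= ~(~t | ~p) | ~(~(~r | t) | t) | t   [eliminate ->]
= (~~t & ~~p) | ~(~(~r | t) | t) | t   [De Morgan]
= (t & ~~p) | ~(~(~r | t) | t) | t   [double negation]
= (t & p) | ~(~(~r | t) | t) | t   [double negation]
= (t & p) | (~~(~r | t) & ~t) | t   [De Morgan]
= (t & p) | ((~r | t) & ~t) | t   [double negation]
= (t | ~r | t | t) & (t | ~t | t) & (p | ~r | t | t) & (p | ~t | t)   [distribute | over &]
= t | ~r   [simplify]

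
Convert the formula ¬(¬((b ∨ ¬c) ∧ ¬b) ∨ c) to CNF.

¬b ∧ ¬c

¬(¬((b ∨ ¬c) ∧ ¬b) ∨ c)
⇔ ¬¬((b ∨ ¬c) ∧ ¬b) ∧ ¬c   [De Morgan]
⇔ (b ∨ ¬c) ∧ ¬b ∧ ¬c   [double negation]
⇔ ¬b ∧ ¬c   [simplify]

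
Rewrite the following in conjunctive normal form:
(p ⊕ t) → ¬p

¬p ∨ t

(p ⊕ t) → ¬p
⇔ ¬(p ⊕ t) ∨ ¬p   (eliminate →)
⇔ ¬((p ∨ t) ∧ ¬(p ∧ t)) ∨ ¬p   (expand ⊕)
⇔ ¬(p ∨ t) ∨ ¬¬(p ∧ t) ∨ ¬p   (De Morgan)
⇔ (¬p ∧ ¬t) ∨ ¬¬(p ∧ t) ∨ ¬p   (De Morgan)
⇔ (¬p ∧ ¬t) ∨ (p ∧ t) ∨ ¬p   (double negation)
⇔ (¬p ∨ p ∨ ¬p) ∧ (¬p ∨ t ∨ ¬p) ∧ (¬t ∨ p ∨ ¬p) ∧ (¬t ∨ t ∨ ¬p)   (distribute ∨ over ∧)
⇔ ¬p ∨ t   (simplify)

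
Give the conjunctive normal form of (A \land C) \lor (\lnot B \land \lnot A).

(A \land C) \lor (\lnot B \land \lnot A)
⇔ (A \lor \lnot B) \land (A \lor \lnot A) \land (C \lor \lnot B) \land (C \lor \lnot A)   — distribute \lor over \land
⇔ (A \lor \lnot B) \land (C \lor \lnot B) \land (C \lor \lnot A)   — simplify

(A \lor \lnot B) \land (C \lor \lnot B) \land (C \lor \lnot A)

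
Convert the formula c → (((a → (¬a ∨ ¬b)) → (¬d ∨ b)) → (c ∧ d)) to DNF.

c → (((a → (¬a ∨ ¬b)) → (¬d ∨ b)) → (c ∧ d))
≡ ¬c ∨ (((a → (¬a ∨ ¬b)) → (¬d ∨ b)) → (c ∧ d))   [eliminate →]
≡ ¬c ∨ ¬((a → (¬a ∨ ¬b)) → (¬d ∨ b)) ∨ (c ∧ d)   [eliminate →]
≡ ¬c ∨ ¬(¬(a → (¬a ∨ ¬b)) ∨ ¬d ∨ b) ∨ (c ∧ d)   [eliminate →]
≡ ¬c ∨ ¬(¬(¬a ∨ ¬a ∨ ¬b) ∨ ¬d ∨ b) ∨ (c ∧ d)   [eliminate →]
≡ ¬c ∨ (¬¬(¬a ∨ ¬a ∨ ¬b) ∧ ¬¬d ∧ ¬b) ∨ (c ∧ d)   [De Morgan]
≡ ¬c ∨ ((¬a ∨ ¬a ∨ ¬b) ∧ ¬¬d ∧ ¬b) ∨ (c ∧ d)   [double negation]
≡ ¬c ∨ ((¬a ∨ ¬a ∨ ¬b) ∧ d ∧ ¬b) ∨ (c ∧ d)   [double negation]
≡ ¬c ∨ (¬a ∧ d ∧ ¬b) ∨ (¬a ∧ d ∧ ¬b) ∨ (¬b ∧ d ∧ ¬b) ∨ (c ∧ d)   [distribute ∧ over ∨]
≡ ¬c ∨ (¬b ∧ d) ∨ (c ∧ d)   [simplify]

¬c ∨ (¬b ∧ d) ∨ (c ∧ d)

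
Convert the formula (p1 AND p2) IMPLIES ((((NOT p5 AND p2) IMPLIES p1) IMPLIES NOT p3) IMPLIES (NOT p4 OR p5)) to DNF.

NOT p1 OR NOT p2 OR (p1 AND p3) OR NOT p4 OR p5

(p1 AND p2) IMPLIES ((((NOT p5 AND p2) IMPLIES p1) IMPLIES NOT p3) IMPLIES (NOT p4 OR p5))
= NOT (p1 AND p2) OR ((((NOT p5 AND p2) IMPLIES p1) IMPLIES NOT p3) IMPLIES (NOT p4 OR p5))   — eliminate IMPLIES
= NOT (p1 AND p2) OR NOT (((NOT p5 AND p2) IMPLIES p1) IMPLIES NOT p3) OR NOT p4 OR p5   — eliminate IMPLIES
= NOT (p1 AND p2) OR NOT (NOT ((NOT p5 AND p2) IMPLIES p1) OR NOT p3) OR NOT p4 OR p5   — eliminate IMPLIES
= NOT (p1 AND p2) OR NOT (NOT (NOT (NOT p5 AND p2) OR p1) OR NOT p3) OR NOT p4 OR p5   — eliminate IMPLIES
= NOT p1 OR NOT p2 OR NOT (NOT (NOT (NOT p5 AND p2) OR p1) OR NOT p3) OR NOT p4 OR p5   — De Morgan
= NOT p1 OR NOT p2 OR (NOT NOT (NOT (NOT p5 AND p2) OR p1) AND NOT NOT p3) OR NOT p4 OR p5   — De Morgan
= NOT p1 OR NOT p2 OR ((NOT (NOT p5 AND p2) OR p1) AND NOT NOT p3) OR NOT p4 OR p5   — double negation
= NOT p1 OR NOT p2 OR ((NOT NOT p5 OR NOT p2 OR p1) AND NOT NOT p3) OR NOT p4 OR p5   — De Morgan
= NOT p1 OR NOT p2 OR ((p5 OR NOT p2 OR p1) AND NOT NOT p3) OR NOT p4 OR p5   — double negation
= NOT p1 OR NOT p2 OR ((p5 OR NOT p2 OR p1) AND p3) OR NOT p4 OR p5   — double negation
= NOT p1 OR NOT p2 OR (p5 AND p3) OR (NOT p2 AND p3) OR (p1 AND p3) OR NOT p4 OR p5   — distribute AND over OR
= NOT p1 OR NOT p2 OR (p1 AND p3) OR NOT p4 OR p5   — simplify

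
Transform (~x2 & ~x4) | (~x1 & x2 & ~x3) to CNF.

(~x2 & ~x4) | (~x1 & x2 & ~x3)
≡ (~x2 | ~x1) & (~x2 | x2) & (~x2 | ~x3) & (~x4 | ~x1) & (~x4 | x2) & (~x4 | ~x3)   — distribute | over &
≡ (~x2 | ~x1) & (~x2 | ~x3) & (~x4 | ~x1) & (~x4 | x2) & (~x4 | ~x3)   — simplify

(~x2 | ~x1) & (~x2 | ~x3) & (~x4 | ~x1) & (~x4 | x2) & (~x4 | ~x3)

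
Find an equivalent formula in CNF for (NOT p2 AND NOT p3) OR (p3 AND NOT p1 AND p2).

(NOT p2 AND NOT p3) OR (p3 AND NOT p1 AND p2)
≡ (NOT p2 OR p3) AND (NOT p2 OR NOT p1) AND (NOT p2 OR p2) AND (NOT p3 OR p3) AND (NOT p3 OR NOT p1) AND (NOT p3 OR p2)
≡ (NOT p2 OR p3) AND (NOT p2 OR NOT p1) AND (NOT p3 OR NOT p1) AND (NOT p3 OR p2)

(NOT p2 OR p3) AND (NOT p2 OR NOT p1) AND (NOT p3 OR NOT p1) AND (NOT p3 OR p2)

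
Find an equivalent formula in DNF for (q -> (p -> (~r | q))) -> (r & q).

(q -> (p -> (~r | q))) -> (r & q)
= ~(q -> (p -> (~r | q))) | (r & q)   (eliminate ->)
= ~(~q | (p -> (~r | q))) | (r & q)   (eliminate ->)
= ~(~q | ~p | ~r | q) | (r & q)   (eliminate ->)
= (~~q & ~~p & ~~r & ~q) | (r & q)   (De Morgan)
= (q & ~~p & ~~r & ~q) | (r & q)   (double negation)
= (q & p & ~~r & ~q) | (r & q)   (double negation)
= (q & p & r & ~q) | (r & q)   (double negation)
= r & q   (simplify)

r & q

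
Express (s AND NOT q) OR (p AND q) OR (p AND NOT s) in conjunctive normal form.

(s AND NOT q) OR (p AND q) OR (p AND NOT s)
≡ (s OR p OR p) AND (s OR p OR NOT s) AND (s OR q OR p) AND (s OR q OR NOT s) AND (NOT q OR p OR p) AND (NOT q OR p OR NOT s) AND (NOT q OR q OR p) AND (NOT q OR q OR NOT s)   (distribute OR over AND)
≡ (s OR p) AND (NOT q OR p)   (simplify)

(s OR p) AND (NOT q OR p)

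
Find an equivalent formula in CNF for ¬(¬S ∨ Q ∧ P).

S ∧ (¬Q ∨ ¬P)

¬(¬S ∨ Q ∧ P)
≡ ¬¬S ∧ ¬(Q ∧ P)   [De Morgan]
≡ S ∧ ¬(Q ∧ P)   [double negation]
≡ S ∧ (¬Q ∨ ¬P)   [De Morgan]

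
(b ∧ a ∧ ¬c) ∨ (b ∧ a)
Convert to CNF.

b ∧ a

(b ∧ a ∧ ¬c) ∨ (b ∧ a)
⇔ (b ∨ b) ∧ (b ∨ a) ∧ (a ∨ b) ∧ (a ∨ a) ∧ (¬c ∨ b) ∧ (¬c ∨ a)
⇔ b ∧ a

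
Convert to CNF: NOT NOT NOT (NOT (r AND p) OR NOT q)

NOT NOT NOT (NOT (r AND p) OR NOT q)
≡ NOT (NOT (r AND p) OR NOT q)   (double negation)
≡ NOT NOT (r AND p) AND NOT NOT q   (De Morgan)
≡ r AND p AND NOT NOT q   (double negation)
≡ r AND p AND q   (double negation)

r AND p AND q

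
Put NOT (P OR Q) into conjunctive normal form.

NOT P AND NOT Q

NOT (P OR Q)
≡ NOT P AND NOT Q   [De Morgan]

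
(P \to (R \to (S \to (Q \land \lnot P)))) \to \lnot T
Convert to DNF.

(P \to (R \to (S \to (Q \land \lnot P)))) \to \lnot T
≡ \lnot (P \to (R \to (S \to (Q \land \lnot P)))) \lor \lnot T   [eliminate \to]
≡ \lnot (\lnot P \lor (R \to (S \to (Q \land \lnot P)))) \lor \lnot T   [eliminate \to]
≡ \lnot (\lnot P \lor \lnot R \lor (S \to (Q \land \lnot P))) \lor \lnot T   [eliminate \to]
≡ \lnot (\lnot P \lor \lnot R \lor \lnot S \lor (Q \land \lnot P)) \lor \lnot T   [eliminate \to]
≡ (\lnot \lnot P \land \lnot \lnot R \land \lnot \lnot S \land \lnot (Q \land \lnot P)) \lor \lnot T   [De Morgan]
≡ (P \land \lnot \lnot R \land \lnot \lnot S \land \lnot (Q \land \lnot P)) \lor \lnot T   [double negation]
≡ (P \land R \land \lnot \lnot S \land \lnot (Q \land \lnot P)) \lor \lnot T   [double negation]
≡ (P \land R \land S \land \lnot (Q \land \lnot P)) \lor \lnot T   [double negation]
≡ (P \land R \land S \land (\lnot Q \lor \lnot \lnot P)) \lor \lnot T   [De Morgan]
≡ (P \land R \land S \land (\lnot Q \lor P)) \lor \lnot T   [double negation]
≡ (P \land R \land S \land \lnot Q) \lor (P \land R \land S \land P) \lor \lnot T   [distribute \land over \lor]
≡ (P \land R \land S) \lor \lnot T   [simplify]

(P \land R \land S) \lor \lnot T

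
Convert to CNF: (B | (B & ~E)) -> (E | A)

~B | E | A

(B | (B & ~E)) -> (E | A)
≡ ~(B | (B & ~E)) | E | A   [eliminate ->]
≡ (~B & ~(B & ~E)) | E | A   [De Morgan]
≡ (~B & (~B | ~~E)) | E | A   [De Morgan]
≡ (~B & (~B | E)) | E | A   [double negation]
≡ (~B | E | A) & (~B | E | E | A)   [distribute | over &]
≡ ~B | E | A   [simplify]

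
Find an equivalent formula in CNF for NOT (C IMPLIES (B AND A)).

NOT (C IMPLIES (B AND A))
≡ NOT (NOT C OR (B AND A))   — eliminate IMPLIES
≡ NOT NOT C AND NOT (B AND A)   — De Morgan
≡ C AND NOT (B AND A)   — double negation
≡ C AND (NOT B OR NOT A)   — De Morgan

C AND (NOT B OR NOT A)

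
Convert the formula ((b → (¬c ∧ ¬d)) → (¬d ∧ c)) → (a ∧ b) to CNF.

(¬b ∨ ¬c ∨ a) ∧ (¬b ∨ ¬d ∨ a) ∧ (d ∨ ¬c ∨ a) ∧ (d ∨ ¬c ∨ b)

((b → (¬c ∧ ¬d)) → (¬d ∧ c)) → (a ∧ b)
≡ ¬((b → (¬c ∧ ¬d)) → (¬d ∧ c)) ∨ (a ∧ b)   [eliminate →]
≡ ¬(¬(b → (¬c ∧ ¬d)) ∨ (¬d ∧ c)) ∨ (a ∧ b)   [eliminate →]
≡ ¬(¬(¬b ∨ (¬c ∧ ¬d)) ∨ (¬d ∧ c)) ∨ (a ∧ b)   [eliminate →]
≡ (¬¬(¬b ∨ (¬c ∧ ¬d)) ∧ ¬(¬d ∧ c)) ∨ (a ∧ b)   [De Morgan]
≡ ((¬b ∨ (¬c ∧ ¬d)) ∧ ¬(¬d ∧ c)) ∨ (a ∧ b)   [double negation]
≡ ((¬b ∨ (¬c ∧ ¬d)) ∧ (¬¬d ∨ ¬c)) ∨ (a ∧ b)   [De Morgan]
≡ ((¬b ∨ (¬c ∧ ¬d)) ∧ (d ∨ ¬c)) ∨ (a ∧ b)   [double negation]
≡ (¬b ∨ ¬c ∨ a) ∧ (¬b ∨ ¬c ∨ b) ∧ (¬b ∨ ¬d ∨ a) ∧ (¬b ∨ ¬d ∨ b) ∧ (d ∨ ¬c ∨ a) ∧ (d ∨ ¬c ∨ b)   [distribute ∨ over ∧]
≡ (¬b ∨ ¬c ∨ a) ∧ (¬b ∨ ¬d ∨ a) ∧ (d ∨ ¬c ∨ a) ∧ (d ∨ ¬c ∨ b)   [simplify]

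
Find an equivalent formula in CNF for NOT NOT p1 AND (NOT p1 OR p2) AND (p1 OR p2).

NOT NOT p1 AND (NOT p1 OR p2) AND (p1 OR p2)
= p1 AND (NOT p1 OR p2) AND (p1 OR p2)   (double negation)
= p1 AND (NOT p1 OR p2)   (simplify)

p1 AND (NOT p1 OR p2)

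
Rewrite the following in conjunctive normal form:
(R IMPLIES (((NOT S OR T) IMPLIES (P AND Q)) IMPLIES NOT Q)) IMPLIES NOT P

(R IMPLIES (((NOT S OR T) IMPLIES (P AND Q)) IMPLIES NOT Q)) IMPLIES NOT P
⇔ NOT (R IMPLIES (((NOT S OR T) IMPLIES (P AND Q)) IMPLIES NOT Q)) OR NOT P
⇔ NOT (NOT R OR (((NOT S OR T) IMPLIES (P AND Q)) IMPLIES NOT Q)) OR NOT P
⇔ NOT (NOT R OR NOT ((NOT S OR T) IMPLIES (P AND Q)) OR NOT Q) OR NOT P
⇔ NOT (NOT R OR NOT (NOT (NOT S OR T) OR (P AND Q)) OR NOT Q) OR NOT P
⇔ (NOT NOT R AND NOT NOT (NOT (NOT S OR T) OR (P AND Q)) AND NOT NOT Q) OR NOT P
⇔ (R AND NOT NOT (NOT (NOT S OR T) OR (P AND Q)) AND NOT NOT Q) OR NOT P
⇔ (R AND (NOT (NOT S OR T) OR (P AND Q)) AND NOT NOT Q) OR NOT P
⇔ (R AND ((NOT NOT S AND NOT T) OR (P AND Q)) AND NOT NOT Q) OR NOT P
⇔ (R AND ((S AND NOT T) OR (P AND Q)) AND NOT NOT Q) OR NOT P
⇔ (R AND ((S AND NOT T) OR (P AND Q)) AND Q) OR NOT P
⇔ (R OR NOT P) AND (S OR P OR NOT P) AND (S OR Q OR NOT P) AND (NOT T OR P OR NOT P) AND (NOT T OR Q OR NOT P) AND (Q OR NOT P)
⇔ (R OR NOT P) AND (Q OR NOT P)

(R OR NOT P) AND (Q OR NOT P)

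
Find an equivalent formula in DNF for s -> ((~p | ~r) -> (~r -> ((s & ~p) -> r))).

s -> ((~p | ~r) -> (~r -> ((s & ~p) -> r)))
⇔ ~s | ((~p | ~r) -> (~r -> ((s & ~p) -> r)))
⇔ ~s | ~(~p | ~r) | (~r -> ((s & ~p) -> r))
⇔ ~s | ~(~p | ~r) | ~~r | ((s & ~p) -> r)
⇔ ~s | ~(~p | ~r) | ~~r | ~(s & ~p) | r
⇔ ~s | (~~p & ~~r) | ~~r | ~(s & ~p) | r
⇔ ~s | (p & ~~r) | ~~r | ~(s & ~p) | r
⇔ ~s | (p & r) | ~~r | ~(s & ~p) | r
⇔ ~s | (p & r) | r | ~(s & ~p) | r
⇔ ~s | (p & r) | r | ~s | ~~p | r
⇔ ~s | (p & r) | r | ~s | p | r
⇔ ~s | r | p

~s | r | p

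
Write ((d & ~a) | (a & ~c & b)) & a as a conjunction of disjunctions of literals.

(d | ~c) & (d | b) & (~a | ~c) & (~a | b) & a

((d & ~a) | (a & ~c & b)) & a
≡ (d | a) & (d | ~c) & (d | b) & (~a | a) & (~a | ~c) & (~a | b) & a   — distribute | over &
≡ (d | ~c) & (d | b) & (~a | ~c) & (~a | b) & a   — simplify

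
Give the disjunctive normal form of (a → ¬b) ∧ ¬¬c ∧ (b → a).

(a → ¬b) ∧ ¬¬c ∧ (b → a)
≡ (¬a ∨ ¬b) ∧ ¬¬c ∧ (b → a)   (eliminate →)
≡ (¬a ∨ ¬b) ∧ ¬¬c ∧ (¬b ∨ a)   (eliminate →)
≡ (¬a ∨ ¬b) ∧ c ∧ (¬b ∨ a)   (double negation)
≡ (¬a ∧ c ∧ ¬b) ∨ (¬a ∧ c ∧ a) ∨ (¬b ∧ c ∧ ¬b) ∨ (¬b ∧ c ∧ a)   (distribute ∧ over ∨)
≡ ¬b ∧ c   (simplify)

¬b ∧ c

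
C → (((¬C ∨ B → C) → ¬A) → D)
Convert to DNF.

¬C ∨ C ∧ A ∨ D

C → (((¬C ∨ B → C) → ¬A) → D)
= ¬C ∨ (((¬C ∨ B → C) → ¬A) → D)   (eliminate →)
= ¬C ∨ ¬((¬C ∨ B → C) → ¬A) ∨ D   (eliminate →)
= ¬C ∨ ¬(¬(¬C ∨ B → C) ∨ ¬A) ∨ D   (eliminate →)
= ¬C ∨ ¬(¬(¬(¬C ∨ B) ∨ C) ∨ ¬A) ∨ D   (eliminate →)
= ¬C ∨ ¬¬(¬(¬C ∨ B) ∨ C) ∧ ¬¬A ∨ D   (De Morgan)
= ¬C ∨ (¬(¬C ∨ B) ∨ C) ∧ ¬¬A ∨ D   (double negation)
= ¬C ∨ (¬¬C ∧ ¬B ∨ C) ∧ ¬¬A ∨ D   (De Morgan)
= ¬C ∨ (C ∧ ¬B ∨ C) ∧ ¬¬A ∨ D   (double negation)
= ¬C ∨ (C ∧ ¬B ∨ C) ∧ A ∨ D   (double negation)
= ¬C ∨ C ∧ ¬B ∧ A ∨ C ∧ A ∨ D   (distribute ∧ over ∨)
= ¬C ∨ C ∧ A ∨ D   (simplify)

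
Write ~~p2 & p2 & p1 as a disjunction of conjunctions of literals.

p2 & p1

~~p2 & p2 & p1
≡ p2 & p2 & p1   [double negation]
≡ p2 & p1   [simplify]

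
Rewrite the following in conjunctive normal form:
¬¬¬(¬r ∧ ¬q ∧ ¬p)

¬¬¬(¬r ∧ ¬q ∧ ¬p)
≡ ¬(¬r ∧ ¬q ∧ ¬p)
≡ ¬¬r ∨ ¬¬q ∨ ¬¬p
≡ r ∨ ¬¬q ∨ ¬¬p
≡ r ∨ q ∨ ¬¬p
≡ r ∨ q ∨ p

r ∨ q ∨ p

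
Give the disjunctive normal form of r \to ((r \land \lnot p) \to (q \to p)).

r \to ((r \land \lnot p) \to (q \to p))
≡ \lnot r \lor ((r \land \lnot p) \to (q \to p))   — eliminate \to
≡ \lnot r \lor \lnot (r \land \lnot p) \lor (q \to p)   — eliminate \to
≡ \lnot r \lor \lnot (r \land \lnot p) \lor \lnot q \lor p   — eliminate \to
≡ \lnot r \lor \lnot r \lor \lnot \lnot p \lor \lnot q \lor p   — De Morgan
≡ \lnot r \lor \lnot r \lor p \lor \lnot q \lor p   — double negation
≡ \lnot r \lor p \lor \lnot q   — simplify

\lnot r \lor p \lor \lnot q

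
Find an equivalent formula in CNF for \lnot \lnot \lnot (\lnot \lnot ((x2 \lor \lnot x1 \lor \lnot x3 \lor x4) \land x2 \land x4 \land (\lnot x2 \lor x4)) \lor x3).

(\lnot x2 \lor \lnot x4) \land \lnot x3

\lnot \lnot \lnot (\lnot \lnot ((x2 \lor \lnot x1 \lor \lnot x3 \lor x4) \land x2 \land x4 \land (\lnot x2 \lor x4)) \lor x3)
≡ \lnot (\lnot \lnot ((x2 \lor \lnot x1 \lor \lnot x3 \lor x4) \land x2 \land x4 \land (\lnot x2 \lor x4)) \lor x3)   — double negation
≡ \lnot \lnot \lnot ((x2 \lor \lnot x1 \lor \lnot x3 \lor x4) \land x2 \land x4 \land (\lnot x2 \lor x4)) \land \lnot x3   — De Morgan
≡ \lnot ((x2 \lor \lnot x1 \lor \lnot x3 \lor x4) \land x2 \land x4 \land (\lnot x2 \lor x4)) \land \lnot x3   — double negation
≡ (\lnot (x2 \lor \lnot x1 \lor \lnot x3 \lor x4) \lor \lnot x2 \lor \lnot x4 \lor \lnot (\lnot x2 \lor x4)) \land \lnot x3   — De Morgan
≡ ((\lnot x2 \land \lnot \lnot x1 \land \lnot \lnot x3 \land \lnot x4) \lor \lnot x2 \lor \lnot x4 \lor \lnot (\lnot x2 \lor x4)) \land \lnot x3   — De Morgan
≡ ((\lnot x2 \land x1 \land \lnot \lnot x3 \land \lnot x4) \lor \lnot x2 \lor \lnot x4 \lor \lnot (\lnot x2 \lor x4)) \land \lnot x3   — double negation
≡ ((\lnot x2 \land x1 \land x3 \land \lnot x4) \lor \lnot x2 \lor \lnot x4 \lor \lnot (\lnot x2 \lor x4)) \land \lnot x3   — double negation
≡ ((\lnot x2 \land x1 \land x3 \land \lnot x4) \lor \lnot x2 \lor \lnot x4 \lor (\lnot \lnot x2 \land \lnot x4)) \land \lnot x3   — De Morgan
≡ ((\lnot x2 \land x1 \land x3 \land \lnot x4) \lor \lnot x2 \lor \lnot x4 \lor (x2 \land \lnot x4)) \land \lnot x3   — double negation
≡ (\lnot x2 \lor \lnot x2 \lor \lnot x4 \lor x2) \land (\lnot x2 \lor \lnot x2 \lor \lnot x4 \lor \lnot x4) \land (x1 \lor \lnot x2 \lor \lnot x4 \lor x2) \land (x1 \lor \lnot x2 \lor \lnot x4 \lor \lnot x4) \land (x3 \lor \lnot x2 \lor \lnot x4 \lor x2) \land (x3 \lor \lnot x2 \lor \lnot x4 \lor \lnot x4) \land (\lnot x4 \lor \lnot x2 \lor \lnot x4 \lor x2) \land (\lnot x4 \lor \lnot x2 \lor \lnot x4 \lor \lnot x4) \land \lnot x3   — distribute \lor over \land
≡ (\lnot x2 \lor \lnot x4) \land \lnot x3   — simplify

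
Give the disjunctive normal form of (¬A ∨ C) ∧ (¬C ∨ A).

¬A ∧ ¬C ∨ C ∧ A

(¬A ∨ C) ∧ (¬C ∨ A)
≡ ¬A ∧ ¬C ∨ ¬A ∧ A ∨ C ∧ ¬C ∨ C ∧ A   (distribute ∧ over ∨)
≡ ¬A ∧ ¬C ∨ C ∧ A   (simplify)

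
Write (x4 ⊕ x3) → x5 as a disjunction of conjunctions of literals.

(x4 ⊕ x3) → x5
≡ ¬(x4 ⊕ x3) ∨ x5   [eliminate →]
≡ ¬((x4 ∧ ¬x3) ∨ (¬x4 ∧ x3)) ∨ x5   [expand ⊕]
≡ (¬(x4 ∧ ¬x3) ∧ ¬(¬x4 ∧ x3)) ∨ x5   [De Morgan]
≡ ((¬x4 ∨ ¬¬x3) ∧ ¬(¬x4 ∧ x3)) ∨ x5   [De Morgan]
≡ ((¬x4 ∨ x3) ∧ ¬(¬x4 ∧ x3)) ∨ x5   [double negation]
≡ ((¬x4 ∨ x3) ∧ (¬¬x4 ∨ ¬x3)) ∨ x5   [De Morgan]
≡ ((¬x4 ∨ x3) ∧ (x4 ∨ ¬x3)) ∨ x5   [double negation]
≡ (¬x4 ∧ x4) ∨ (¬x4 ∧ ¬x3) ∨ (x3 ∧ x4) ∨ (x3 ∧ ¬x3) ∨ x5   [distribute ∧ over ∨]
≡ (¬x4 ∧ ¬x3) ∨ (x3 ∧ x4) ∨ x5   [simplify]

(¬x4 ∧ ¬x3) ∨ (x3 ∧ x4) ∨ x5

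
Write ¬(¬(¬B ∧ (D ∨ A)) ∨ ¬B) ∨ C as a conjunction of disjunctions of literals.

¬(¬(¬B ∧ (D ∨ A)) ∨ ¬B) ∨ C
≡ (¬¬(¬B ∧ (D ∨ A)) ∧ ¬¬B) ∨ C
≡ (¬B ∧ (D ∨ A) ∧ ¬¬B) ∨ C
≡ (¬B ∧ (D ∨ A) ∧ B) ∨ C
≡ (¬B ∨ C) ∧ (D ∨ A ∨ C) ∧ (B ∨ C)

(¬B ∨ C) ∧ (D ∨ A ∨ C) ∧ (B ∨ C)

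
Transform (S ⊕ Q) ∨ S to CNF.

(S ⊕ Q) ∨ S
= ((S ∨ Q) ∧ ¬(S ∧ Q)) ∨ S   — expand ⊕
= ((S ∨ Q) ∧ (¬S ∨ ¬Q)) ∨ S   — De Morgan
= (S ∨ Q ∨ S) ∧ (¬S ∨ ¬Q ∨ S)   — distribute ∨ over ∧
= S ∨ Q   — simplify

S ∨ Q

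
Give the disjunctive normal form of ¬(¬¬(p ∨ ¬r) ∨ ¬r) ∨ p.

¬(¬¬(p ∨ ¬r) ∨ ¬r) ∨ p
≡ (¬¬¬(p ∨ ¬r) ∧ ¬¬r) ∨ p   (De Morgan)
≡ (¬(p ∨ ¬r) ∧ ¬¬r) ∨ p   (double negation)
≡ (¬p ∧ ¬¬r ∧ ¬¬r) ∨ p   (De Morgan)
≡ (¬p ∧ r ∧ ¬¬r) ∨ p   (double negation)
≡ (¬p ∧ r ∧ r) ∨ p   (double negation)
≡ (¬p ∧ r) ∨ p   (simplify)

(¬p ∧ r) ∨ p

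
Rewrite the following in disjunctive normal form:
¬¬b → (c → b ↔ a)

¬¬b → (c → b ↔ a)
= ¬¬¬b ∨ (c → b ↔ a)   (eliminate →)
= ¬¬¬b ∨ ((c → b) → a) ∧ (a → (c → b))   (eliminate ↔)
= ¬¬¬b ∨ (¬(c → b) ∨ a) ∧ (a → (c → b))   (eliminate →)
= ¬¬¬b ∨ (¬(¬c ∨ b) ∨ a) ∧ (a → (c → b))   (eliminate →)
= ¬¬¬b ∨ (¬(¬c ∨ b) ∨ a) ∧ (¬a ∨ (c → b))   (eliminate →)
= ¬¬¬b ∨ (¬(¬c ∨ b) ∨ a) ∧ (¬a ∨ ¬c ∨ b)   (eliminate →)
= ¬b ∨ (¬(¬c ∨ b) ∨ a) ∧ (¬a ∨ ¬c ∨ b)   (double negation)
= ¬b ∨ (¬¬c ∧ ¬b ∨ a) ∧ (¬a ∨ ¬c ∨ b)   (De Morgan)
= ¬b ∨ (c ∧ ¬b ∨ a) ∧ (¬a ∨ ¬c ∨ b)   (double negation)
= ¬b ∨ c ∧ ¬b ∧ ¬a ∨ c ∧ ¬b ∧ ¬c ∨ c ∧ ¬b ∧ b ∨ a ∧ ¬a ∨ a ∧ ¬c ∨ a ∧ b   (distribute ∧ over ∨)
= ¬b ∨ a ∧ ¬c ∨ a ∧ b   (simplify)

¬b ∨ a ∧ ¬c ∨ a ∧ b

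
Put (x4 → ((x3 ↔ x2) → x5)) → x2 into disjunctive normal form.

(x4 → ((x3 ↔ x2) → x5)) → x2
≡ ¬(x4 → ((x3 ↔ x2) → x5)) ∨ x2
≡ ¬(¬x4 ∨ ((x3 ↔ x2) → x5)) ∨ x2
≡ ¬(¬x4 ∨ ¬(x3 ↔ x2) ∨ x5) ∨ x2
≡ ¬(¬x4 ∨ ¬((x3 → x2) ∧ (x2 → x3)) ∨ x5) ∨ x2
≡ ¬(¬x4 ∨ ¬((¬x3 ∨ x2) ∧ (x2 → x3)) ∨ x5) ∨ x2
≡ ¬(¬x4 ∨ ¬((¬x3 ∨ x2) ∧ (¬x2 ∨ x3)) ∨ x5) ∨ x2
≡ (¬¬x4 ∧ ¬¬((¬x3 ∨ x2) ∧ (¬x2 ∨ x3)) ∧ ¬x5) ∨ x2
≡ (x4 ∧ ¬¬((¬x3 ∨ x2) ∧ (¬x2 ∨ x3)) ∧ ¬x5) ∨ x2
≡ (x4 ∧ (¬x3 ∨ x2) ∧ (¬x2 ∨ x3) ∧ ¬x5) ∨ x2
≡ (x4 ∧ ¬x3 ∧ ¬x2 ∧ ¬x5) ∨ (x4 ∧ ¬x3 ∧ x3 ∧ ¬x5) ∨ (x4 ∧ x2 ∧ ¬x2 ∧ ¬x5) ∨ (x4 ∧ x2 ∧ x3 ∧ ¬x5) ∨ x2
≡ (x4 ∧ ¬x3 ∧ ¬x2 ∧ ¬x5) ∨ x2

(x4 ∧ ¬x3 ∧ ¬x2 ∧ ¬x5) ∨ x2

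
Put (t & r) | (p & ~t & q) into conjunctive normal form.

(t & r) | (p & ~t & q)
≡ (t | p) & (t | ~t) & (t | q) & (r | p) & (r | ~t) & (r | q)   [distribute | over &]
≡ (t | p) & (t | q) & (r | p) & (r | ~t) & (r | q)   [simplify]

(t | p) & (t | q) & (r | p) & (r | ~t) & (r | q)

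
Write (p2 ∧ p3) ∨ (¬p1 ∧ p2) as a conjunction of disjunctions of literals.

(p2 ∧ p3) ∨ (¬p1 ∧ p2)
≡ (p2 ∨ ¬p1) ∧ (p2 ∨ p2) ∧ (p3 ∨ ¬p1) ∧ (p3 ∨ p2)   [distribute ∨ over ∧]
≡ p2 ∧ (p3 ∨ ¬p1)   [simplify]

p2 ∧ (p3 ∨ ¬p1)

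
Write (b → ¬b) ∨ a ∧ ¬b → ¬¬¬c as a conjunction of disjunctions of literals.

b ∨ ¬c

(b → ¬b) ∨ a ∧ ¬b → ¬¬¬c
= ¬((b → ¬b) ∨ a ∧ ¬b) ∨ ¬¬¬c   [eliminate →]
= ¬(¬b ∨ ¬b ∨ a ∧ ¬b) ∨ ¬¬¬c   [eliminate →]
= ¬¬b ∧ ¬¬b ∧ ¬(a ∧ ¬b) ∨ ¬¬¬c   [De Morgan]
= b ∧ ¬¬b ∧ ¬(a ∧ ¬b) ∨ ¬¬¬c   [double negation]
= b ∧ b ∧ ¬(a ∧ ¬b) ∨ ¬¬¬c   [double negation]
= b ∧ b ∧ (¬a ∨ ¬¬b) ∨ ¬¬¬c   [De Morgan]
= b ∧ b ∧ (¬a ∨ b) ∨ ¬¬¬c   [double negation]
= b ∧ b ∧ (¬a ∨ b) ∨ ¬c   [double negation]
= (b ∨ ¬c) ∧ (b ∨ ¬c) ∧ (¬a ∨ b ∨ ¬c)   [distribute ∨ over ∧]
= b ∨ ¬c   [simplify]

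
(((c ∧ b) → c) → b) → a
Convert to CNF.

¬b ∨ a

(((c ∧ b) → c) → b) → a
≡ ¬(((c ∧ b) → c) → b) ∨ a   — eliminate →
≡ ¬(¬((c ∧ b) → c) ∨ b) ∨ a   — eliminate →
≡ ¬(¬(¬(c ∧ b) ∨ c) ∨ b) ∨ a   — eliminate →
≡ (¬¬(¬(c ∧ b) ∨ c) ∧ ¬b) ∨ a   — De Morgan
≡ ((¬(c ∧ b) ∨ c) ∧ ¬b) ∨ a   — double negation
≡ ((¬c ∨ ¬b ∨ c) ∧ ¬b) ∨ a   — De Morgan
≡ (¬c ∨ ¬b ∨ c ∨ a) ∧ (¬b ∨ a)   — distribute ∨ over ∧
≡ ¬b ∨ a   — simplify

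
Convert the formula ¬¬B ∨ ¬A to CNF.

¬¬B ∨ ¬A
≡ B ∨ ¬A   [double negation]

B ∨ ¬A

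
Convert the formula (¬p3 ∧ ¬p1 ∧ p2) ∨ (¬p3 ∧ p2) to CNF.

¬p3 ∧ p2

(¬p3 ∧ ¬p1 ∧ p2) ∨ (¬p3 ∧ p2)
= (¬p3 ∨ ¬p3) ∧ (¬p3 ∨ p2) ∧ (¬p1 ∨ ¬p3) ∧ (¬p1 ∨ p2) ∧ (p2 ∨ ¬p3) ∧ (p2 ∨ p2)
= ¬p3 ∧ p2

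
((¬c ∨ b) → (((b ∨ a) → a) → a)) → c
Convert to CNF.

((¬c ∨ b) → (((b ∨ a) → a) → a)) → c
≡ ¬((¬c ∨ b) → (((b ∨ a) → a) → a)) ∨ c   [eliminate →]
≡ ¬(¬(¬c ∨ b) ∨ (((b ∨ a) → a) → a)) ∨ c   [eliminate →]
≡ ¬(¬(¬c ∨ b) ∨ ¬((b ∨ a) → a) ∨ a) ∨ c   [eliminate →]
≡ ¬(¬(¬c ∨ b) ∨ ¬(¬(b ∨ a) ∨ a) ∨ a) ∨ c   [eliminate →]
≡ (¬¬(¬c ∨ b) ∧ ¬¬(¬(b ∨ a) ∨ a) ∧ ¬a) ∨ c   [De Morgan]
≡ ((¬c ∨ b) ∧ ¬¬(¬(b ∨ a) ∨ a) ∧ ¬a) ∨ c   [double negation]
≡ ((¬c ∨ b) ∧ (¬(b ∨ a) ∨ a) ∧ ¬a) ∨ c   [double negation]
≡ ((¬c ∨ b) ∧ ((¬b ∧ ¬a) ∨ a) ∧ ¬a) ∨ c   [De Morgan]
≡ (¬c ∨ b ∨ c) ∧ (¬b ∨ a ∨ c) ∧ (¬a ∨ a ∨ c) ∧ (¬a ∨ c)   [distribute ∨ over ∧]
≡ (¬b ∨ a ∨ c) ∧ (¬a ∨ c)   [simplify]

(¬b ∨ a ∨ c) ∧ (¬a ∨ c)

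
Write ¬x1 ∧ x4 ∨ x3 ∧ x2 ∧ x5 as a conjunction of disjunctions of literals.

(¬x1 ∨ x3) ∧ (¬x1 ∨ x2) ∧ (¬x1 ∨ x5) ∧ (x4 ∨ x3) ∧ (x4 ∨ x2) ∧ (x4 ∨ x5)

¬x1 ∧ x4 ∨ x3 ∧ x2 ∧ x5
≡ (¬x1 ∨ x3) ∧ (¬x1 ∨ x2) ∧ (¬x1 ∨ x5) ∧ (x4 ∨ x3) ∧ (x4 ∨ x2) ∧ (x4 ∨ x5)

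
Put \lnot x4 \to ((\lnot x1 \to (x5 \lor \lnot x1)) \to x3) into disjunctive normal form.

\lnot x4 \to ((\lnot x1 \to (x5 \lor \lnot x1)) \to x3)
= \lnot \lnot x4 \lor ((\lnot x1 \to (x5 \lor \lnot x1)) \to x3)   (eliminate \to)
= \lnot \lnot x4 \lor \lnot (\lnot x1 \to (x5 \lor \lnot x1)) \lor x3   (eliminate \to)
= \lnot \lnot x4 \lor \lnot (\lnot \lnot x1 \lor x5 \lor \lnot x1) \lor x3   (eliminate \to)
= x4 \lor \lnot (\lnot \lnot x1 \lor x5 \lor \lnot x1) \lor x3   (double negation)
= x4 \lor (\lnot \lnot \lnot x1 \land \lnot x5 \land \lnot \lnot x1) \lor x3   (De Morgan)
= x4 \lor (\lnot x1 \land \lnot x5 \land \lnot \lnot x1) \lor x3   (double negation)
= x4 \lor (\lnot x1 \land \lnot x5 \land x1) \lor x3   (double negation)
= x4 \lor x3   (simplify)

x4 \lor x3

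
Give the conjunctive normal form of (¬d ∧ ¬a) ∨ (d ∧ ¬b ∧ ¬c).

(¬d ∧ ¬a) ∨ (d ∧ ¬b ∧ ¬c)
= (¬d ∨ d) ∧ (¬d ∨ ¬b) ∧ (¬d ∨ ¬c) ∧ (¬a ∨ d) ∧ (¬a ∨ ¬b) ∧ (¬a ∨ ¬c)
= (¬d ∨ ¬b) ∧ (¬d ∨ ¬c) ∧ (¬a ∨ d) ∧ (¬a ∨ ¬b) ∧ (¬a ∨ ¬c)

(¬d ∨ ¬b) ∧ (¬d ∨ ¬c) ∧ (¬a ∨ d) ∧ (¬a ∨ ¬b) ∧ (¬a ∨ ¬c)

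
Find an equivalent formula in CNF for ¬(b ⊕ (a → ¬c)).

¬(b ⊕ (a → ¬c))
⇔ ¬((b ∨ (a → ¬c)) ∧ ¬(b ∧ (a → ¬c)))   [expand ⊕]
⇔ ¬((b ∨ ¬a ∨ ¬c) ∧ ¬(b ∧ (a → ¬c)))   [eliminate →]
⇔ ¬((b ∨ ¬a ∨ ¬c) ∧ ¬(b ∧ (¬a ∨ ¬c)))   [eliminate →]
⇔ ¬(b ∨ ¬a ∨ ¬c) ∨ ¬¬(b ∧ (¬a ∨ ¬c))   [De Morgan]
⇔ (¬b ∧ ¬¬a ∧ ¬¬c) ∨ ¬¬(b ∧ (¬a ∨ ¬c))   [De Morgan]
⇔ (¬b ∧ a ∧ ¬¬c) ∨ ¬¬(b ∧ (¬a ∨ ¬c))   [double negation]
⇔ (¬b ∧ a ∧ c) ∨ ¬¬(b ∧ (¬a ∨ ¬c))   [double negation]
⇔ (¬b ∧ a ∧ c) ∨ (b ∧ (¬a ∨ ¬c))   [double negation]
⇔ (¬b ∨ b) ∧ (¬b ∨ ¬a ∨ ¬c) ∧ (a ∨ b) ∧ (a ∨ ¬a ∨ ¬c) ∧ (c ∨ b) ∧ (c ∨ ¬a ∨ ¬c)   [distribute ∨ over ∧]
⇔ (¬b ∨ ¬a ∨ ¬c) ∧ (a ∨ b) ∧ (c ∨ b)   [simplify]

(¬b ∨ ¬a ∨ ¬c) ∧ (a ∨ b) ∧ (c ∨ b)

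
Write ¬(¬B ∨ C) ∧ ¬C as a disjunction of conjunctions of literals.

B ∧ ¬C

¬(¬B ∨ C) ∧ ¬C
≡ ¬¬B ∧ ¬C ∧ ¬C   (De Morgan)
≡ B ∧ ¬C ∧ ¬C   (double negation)
≡ B ∧ ¬C   (simplify)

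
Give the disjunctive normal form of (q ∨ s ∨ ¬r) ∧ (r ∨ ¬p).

(q ∨ s ∨ ¬r) ∧ (r ∨ ¬p)
≡ q ∧ r ∨ q ∧ ¬p ∨ s ∧ r ∨ s ∧ ¬p ∨ ¬r ∧ r ∨ ¬r ∧ ¬p   (distribute ∧ over ∨)
≡ q ∧ r ∨ q ∧ ¬p ∨ s ∧ r ∨ s ∧ ¬p ∨ ¬r ∧ ¬p   (simplify)

q ∧ r ∨ q ∧ ¬p ∨ s ∧ r ∨ s ∧ ¬p ∨ ¬r ∧ ¬p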